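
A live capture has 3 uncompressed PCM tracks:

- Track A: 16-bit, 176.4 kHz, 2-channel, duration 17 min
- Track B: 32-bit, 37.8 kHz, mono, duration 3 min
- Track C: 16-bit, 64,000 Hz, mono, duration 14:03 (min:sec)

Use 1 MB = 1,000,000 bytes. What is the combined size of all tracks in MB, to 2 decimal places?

854.83 MB

Track A: 17 min = 1,020 s; 176,400 × 1,020 × 2 × 2 = 719,712,000 bytes.
Track B: 3 min = 180 s; 37,800 × 180 × 4 × 1 = 27,216,000 bytes.
Track C: 14:03 (min:sec) = 843 s; 64,000 × 843 × 2 × 1 = 107,904,000 bytes.
Total = 854,832,000 bytes = 854.83 MB.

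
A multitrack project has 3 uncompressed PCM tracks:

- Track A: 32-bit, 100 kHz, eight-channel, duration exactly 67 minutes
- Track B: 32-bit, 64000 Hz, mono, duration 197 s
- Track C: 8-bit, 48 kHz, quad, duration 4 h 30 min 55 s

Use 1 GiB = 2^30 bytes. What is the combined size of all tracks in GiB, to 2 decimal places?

Track A: exactly 67 minutes = 4,020 s; 100,000 × 4,020 × 4 × 8 = 12,864,000,000 bytes.
Track B: 64,000 × 197 × 4 × 1 = 50,432,000 bytes.
Track C: 4 h 30 min 55 s = 16,255 s; 48,000 × 16,255 × 1 × 4 = 3,120,960,000 bytes.
Total = 16,035,392,000 bytes = 14.93 GiB.

14.93 GiB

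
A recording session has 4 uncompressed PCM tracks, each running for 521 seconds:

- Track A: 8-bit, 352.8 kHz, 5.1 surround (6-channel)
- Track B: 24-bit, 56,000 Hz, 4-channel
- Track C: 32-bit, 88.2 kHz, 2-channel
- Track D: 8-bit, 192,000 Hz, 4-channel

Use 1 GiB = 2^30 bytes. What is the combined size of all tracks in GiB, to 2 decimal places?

Track A: 352,800 × 521 × 1 × 6 = 1,102,852,800 bytes.
Track B: 56,000 × 521 × 3 × 4 = 350,112,000 bytes.
Track C: 88,200 × 521 × 4 × 2 = 367,617,600 bytes.
Track D: 192,000 × 521 × 1 × 4 = 400,128,000 bytes.
Total = 2,220,710,400 bytes = 2.07 GiB.

2.07 GiB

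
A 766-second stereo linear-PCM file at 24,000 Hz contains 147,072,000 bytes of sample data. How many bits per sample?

Bytes per sample = 147,072,000 / (24,000 × 766 × 2) = 147,072,000 / 36,768,000 = 4.
Bit depth = 4 × 8 = 32 bits.

32 bits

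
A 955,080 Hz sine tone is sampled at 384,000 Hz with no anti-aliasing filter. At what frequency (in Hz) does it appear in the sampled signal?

187,080 Hz

Nyquist = 384,000/2 = 192,000 Hz; 955,080 Hz exceeds it.
Alias = |955,080 − 2×384,000| = |955,080 − 768,000| = 187,080 Hz.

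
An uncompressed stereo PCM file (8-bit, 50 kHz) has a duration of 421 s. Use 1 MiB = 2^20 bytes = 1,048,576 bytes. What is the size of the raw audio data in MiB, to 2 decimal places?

40.15 MiB

Bytes = 50,000 samples/s × 421 s × 1 bytes/sample × 2 ch = 42,100,000 bytes.
42,100,000 / 1,048,576 = 40.15 MiB.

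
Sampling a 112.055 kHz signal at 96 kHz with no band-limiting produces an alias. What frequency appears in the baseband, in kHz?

Nyquist = 96,000/2 = 48,000 Hz; 112,055 Hz exceeds it.
Alias = |112,055 − 1×96,000| = |112,055 − 96,000| = 16,055 Hz = 16.055 kHz.

16.055 kHz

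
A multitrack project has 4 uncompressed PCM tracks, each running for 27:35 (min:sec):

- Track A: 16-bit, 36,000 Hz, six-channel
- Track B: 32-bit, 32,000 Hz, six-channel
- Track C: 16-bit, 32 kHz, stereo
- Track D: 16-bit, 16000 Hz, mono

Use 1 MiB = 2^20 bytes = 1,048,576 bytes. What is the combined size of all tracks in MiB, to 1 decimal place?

2146.5 MiB

27:35 (min:sec) = 1,655 s.
Track A: 36,000 × 1,655 × 2 × 6 = 714,960,000 bytes.
Track B: 32,000 × 1,655 × 4 × 6 = 1,271,040,000 bytes.
Track C: 32,000 × 1,655 × 2 × 2 = 211,840,000 bytes.
Track D: 16,000 × 1,655 × 2 × 1 = 52,960,000 bytes.
Total = 2,250,800,000 bytes = 2146.5 MiB.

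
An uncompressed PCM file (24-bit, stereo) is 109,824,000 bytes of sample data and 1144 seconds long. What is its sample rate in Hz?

16,000 Hz

Bytes = sample_rate × seconds × bytes_per_sample × channels.
sample_rate = 109,824,000 / (1,144 × 3 × 2) = 109,824,000 / 6,864 = 16,000 Hz.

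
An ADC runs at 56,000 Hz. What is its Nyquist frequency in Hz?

Nyquist frequency = sample rate / 2 = 56,000 / 2 = 28,000 Hz.

28,000 Hz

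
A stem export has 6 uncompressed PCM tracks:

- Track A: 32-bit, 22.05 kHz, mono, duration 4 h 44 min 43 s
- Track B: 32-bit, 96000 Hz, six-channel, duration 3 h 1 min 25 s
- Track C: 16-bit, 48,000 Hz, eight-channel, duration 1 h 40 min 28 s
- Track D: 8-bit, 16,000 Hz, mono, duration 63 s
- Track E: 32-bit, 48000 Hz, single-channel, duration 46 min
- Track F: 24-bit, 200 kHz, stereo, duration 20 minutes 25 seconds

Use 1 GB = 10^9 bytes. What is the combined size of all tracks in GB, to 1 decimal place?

Track A: 4 h 44 min 43 s = 17,083 s; 22,050 × 17,083 × 4 × 1 = 1,506,720,600 bytes.
Track B: 3 h 1 min 25 s = 10,885 s; 96,000 × 10,885 × 4 × 6 = 25,079,040,000 bytes.
Track C: 1 h 40 min 28 s = 6,028 s; 48,000 × 6,028 × 2 × 8 = 4,629,504,000 bytes.
Track D: 16,000 × 63 × 1 × 1 = 1,008,000 bytes.
Track E: 46 min = 2,760 s; 48,000 × 2,760 × 4 × 1 = 529,920,000 bytes.
Track F: 20 minutes 25 seconds = 1,225 s; 200,000 × 1,225 × 3 × 2 = 1,470,000,000 bytes.
Total = 33,216,192,600 bytes = 33.2 GB.

33.2 GB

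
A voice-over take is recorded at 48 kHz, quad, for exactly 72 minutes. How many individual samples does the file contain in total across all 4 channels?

829,440,000 samples

exactly 72 minutes = 4,320 s.
48,000 × 4,320 s × 4 ch = 829,440,000 samples.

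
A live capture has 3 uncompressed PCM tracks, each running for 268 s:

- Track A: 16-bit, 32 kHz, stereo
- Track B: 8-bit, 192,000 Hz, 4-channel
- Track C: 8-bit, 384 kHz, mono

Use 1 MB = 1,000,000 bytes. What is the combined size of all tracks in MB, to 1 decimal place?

343.0 MB

Track A: 32,000 × 268 × 2 × 2 = 34,304,000 bytes.
Track B: 192,000 × 268 × 1 × 4 = 205,824,000 bytes.
Track C: 384,000 × 268 × 1 × 1 = 102,912,000 bytes.
Total = 343,040,000 bytes = 343.0 MB.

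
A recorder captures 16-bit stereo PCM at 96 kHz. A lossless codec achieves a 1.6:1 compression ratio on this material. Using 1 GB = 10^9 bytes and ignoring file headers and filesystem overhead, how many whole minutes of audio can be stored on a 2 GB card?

Uncompressed byte rate = 96,000 × 2 × 2 = 384,000 bytes/s.
After 1.6:1 compression, effective rate ≈ 240000 bytes/s.
Capacity = 2 × 1,000,000,000 = 2,000,000,000 bytes.
2,000,000,000 / effective rate ≈ 8333.33 s → 138 minutes.

138 minutes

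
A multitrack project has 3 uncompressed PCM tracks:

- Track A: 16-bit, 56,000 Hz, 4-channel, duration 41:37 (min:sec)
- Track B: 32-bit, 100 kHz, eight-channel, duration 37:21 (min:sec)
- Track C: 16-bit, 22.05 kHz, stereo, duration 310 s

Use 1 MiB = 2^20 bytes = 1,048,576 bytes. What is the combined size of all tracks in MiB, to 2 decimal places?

7931.90 MiB

Track A: 41:37 (min:sec) = 2,497 s; 56,000 × 2,497 × 2 × 4 = 1,118,656,000 bytes.
Track B: 37:21 (min:sec) = 2,241 s; 100,000 × 2,241 × 4 × 8 = 7,171,200,000 bytes.
Track C: 22,050 × 310 × 2 × 2 = 27,342,000 bytes.
Total = 8,317,198,000 bytes = 7931.90 MiB.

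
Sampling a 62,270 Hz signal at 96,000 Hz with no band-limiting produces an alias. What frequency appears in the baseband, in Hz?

Nyquist = 96,000/2 = 48,000 Hz; 62,270 Hz exceeds it.
Alias = |62,270 − 1×96,000| = |62,270 − 96,000| = 33,730 Hz.

33,730 Hz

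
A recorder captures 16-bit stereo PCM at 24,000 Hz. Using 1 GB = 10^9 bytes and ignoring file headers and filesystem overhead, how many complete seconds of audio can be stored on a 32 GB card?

333,333 seconds

Uncompressed byte rate = 24,000 × 2 × 2 = 96,000 bytes/s.
Capacity = 32 × 1,000,000,000 = 32,000,000,000 bytes.
32,000,000,000 / 96,000 ≈ 333333.33 s → 333,333 seconds.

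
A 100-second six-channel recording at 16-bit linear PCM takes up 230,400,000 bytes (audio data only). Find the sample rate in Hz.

Bytes = sample_rate × seconds × bytes_per_sample × channels.
sample_rate = 230,400,000 / (100 × 2 × 6) = 230,400,000 / 1,200 = 192,000 Hz.

192,000 Hz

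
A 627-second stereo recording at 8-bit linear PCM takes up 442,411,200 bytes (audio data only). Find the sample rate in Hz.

352,800 Hz

Bytes = sample_rate × seconds × bytes_per_sample × channels.
sample_rate = 442,411,200 / (627 × 1 × 2) = 442,411,200 / 1,254 = 352,800 Hz.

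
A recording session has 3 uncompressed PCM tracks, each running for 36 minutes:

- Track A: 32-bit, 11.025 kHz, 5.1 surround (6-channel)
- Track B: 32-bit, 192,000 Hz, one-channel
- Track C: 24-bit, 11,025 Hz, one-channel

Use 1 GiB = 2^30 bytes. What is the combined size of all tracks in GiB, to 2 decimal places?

2.14 GiB

36 minutes = 2,160 s.
Track A: 11,025 × 2,160 × 4 × 6 = 571,536,000 bytes.
Track B: 192,000 × 2,160 × 4 × 1 = 1,658,880,000 bytes.
Track C: 11,025 × 2,160 × 3 × 1 = 71,442,000 bytes.
Total = 2,301,858,000 bytes = 2.14 GiB.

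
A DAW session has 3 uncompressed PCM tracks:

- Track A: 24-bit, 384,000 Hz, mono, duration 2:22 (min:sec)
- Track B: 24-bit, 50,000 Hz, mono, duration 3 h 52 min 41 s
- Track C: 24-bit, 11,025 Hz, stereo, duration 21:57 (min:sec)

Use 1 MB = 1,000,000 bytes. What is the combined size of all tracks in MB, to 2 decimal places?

Track A: 2:22 (min:sec) = 142 s; 384,000 × 142 × 3 × 1 = 163,584,000 bytes.
Track B: 3 h 52 min 41 s = 13,961 s; 50,000 × 13,961 × 3 × 1 = 2,094,150,000 bytes.
Track C: 21:57 (min:sec) = 1,317 s; 11,025 × 1,317 × 3 × 2 = 87,119,550 bytes.
Total = 2,344,853,550 bytes = 2344.85 MB.

2344.85 MB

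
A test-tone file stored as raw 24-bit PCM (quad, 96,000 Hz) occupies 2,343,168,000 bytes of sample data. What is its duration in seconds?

Byte rate = 96,000 × 3 × 4 = 1,152,000 bytes/s.
Duration = 2,343,168,000 / 1,152,000 = 2,034 s.

2,034 seconds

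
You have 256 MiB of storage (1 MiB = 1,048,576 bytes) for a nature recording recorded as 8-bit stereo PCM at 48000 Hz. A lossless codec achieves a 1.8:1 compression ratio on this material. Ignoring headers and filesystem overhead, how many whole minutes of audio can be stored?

83 minutes

Uncompressed byte rate = 48,000 × 1 × 2 = 96,000 bytes/s.
After 1.8:1 compression, effective rate ≈ 53333.33 bytes/s.
Capacity = 256 × 1,048,576 = 268,435,456 bytes.
268,435,456 / effective rate ≈ 5033.16 s → 83 minutes.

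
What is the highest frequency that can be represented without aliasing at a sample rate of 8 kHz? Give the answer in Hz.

4,000 Hz

Nyquist frequency = sample rate / 2 = 8,000 / 2 = 4,000 Hz.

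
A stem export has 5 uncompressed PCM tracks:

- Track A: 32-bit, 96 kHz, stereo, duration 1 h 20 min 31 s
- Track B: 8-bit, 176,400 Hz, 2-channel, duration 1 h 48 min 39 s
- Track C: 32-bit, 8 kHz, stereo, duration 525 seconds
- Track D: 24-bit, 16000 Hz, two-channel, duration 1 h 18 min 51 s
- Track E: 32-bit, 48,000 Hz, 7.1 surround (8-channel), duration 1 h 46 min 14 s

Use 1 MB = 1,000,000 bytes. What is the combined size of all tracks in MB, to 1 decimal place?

16288.4 MB

Track A: 1 h 20 min 31 s = 4,831 s; 96,000 × 4,831 × 4 × 2 = 3,710,208,000 bytes.
Track B: 1 h 48 min 39 s = 6,519 s; 176,400 × 6,519 × 1 × 2 = 2,299,903,200 bytes.
Track C: 8,000 × 525 × 4 × 2 = 33,600,000 bytes.
Track D: 1 h 18 min 51 s = 4,731 s; 16,000 × 4,731 × 3 × 2 = 454,176,000 bytes.
Track E: 1 h 46 min 14 s = 6,374 s; 48,000 × 6,374 × 4 × 8 = 9,790,464,000 bytes.
Total = 16,288,351,200 bytes = 16288.4 MB.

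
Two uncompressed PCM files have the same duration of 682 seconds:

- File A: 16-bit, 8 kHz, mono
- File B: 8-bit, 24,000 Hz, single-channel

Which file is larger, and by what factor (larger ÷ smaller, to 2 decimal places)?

File B, by a factor of 1.50

File A: 8,000 × 2 × 1 = 16,000 bytes/s.
File B: 24,000 × 1 × 1 = 24,000 bytes/s.
File B is larger; ratio = 16,368,000 / 10,912,000 = 1.50.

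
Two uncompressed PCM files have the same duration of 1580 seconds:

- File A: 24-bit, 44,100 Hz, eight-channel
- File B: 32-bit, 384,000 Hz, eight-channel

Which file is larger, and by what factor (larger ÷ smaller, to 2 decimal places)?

File B, by a factor of 11.61

File A: 44,100 × 3 × 8 = 1,058,400 bytes/s.
File B: 384,000 × 4 × 8 = 12,288,000 bytes/s.
File B is larger; ratio = 19,415,040,000 / 1,672,272,000 = 11.61.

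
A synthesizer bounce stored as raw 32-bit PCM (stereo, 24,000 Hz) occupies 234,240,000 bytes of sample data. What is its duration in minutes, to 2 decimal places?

20.33 minutes

Byte rate = 24,000 × 4 × 2 = 192,000 bytes/s.
Duration = 234,240,000 / 192,000 = 1,220 s.
1,220 s / 60 = 20.33 minutes.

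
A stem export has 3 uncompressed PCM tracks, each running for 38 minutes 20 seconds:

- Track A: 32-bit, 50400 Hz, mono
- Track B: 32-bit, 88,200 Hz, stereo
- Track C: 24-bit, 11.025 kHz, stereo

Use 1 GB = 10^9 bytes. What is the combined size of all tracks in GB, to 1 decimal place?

38 minutes 20 seconds = 2,300 s.
Track A: 50,400 × 2,300 × 4 × 1 = 463,680,000 bytes.
Track B: 88,200 × 2,300 × 4 × 2 = 1,622,880,000 bytes.
Track C: 11,025 × 2,300 × 3 × 2 = 152,145,000 bytes.
Total = 2,238,705,000 bytes = 2.2 GB.

2.2 GB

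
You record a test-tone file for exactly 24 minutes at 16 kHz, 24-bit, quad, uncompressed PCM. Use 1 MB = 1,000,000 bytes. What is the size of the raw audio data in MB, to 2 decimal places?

Duration = exactly 24 minutes = 1,440 s.
Bytes = 16,000 samples/s × 1,440 s × 3 bytes/sample × 4 ch = 276,480,000 bytes.
276,480,000 / 1,000,000 = 276.48 MB.

276.48 MB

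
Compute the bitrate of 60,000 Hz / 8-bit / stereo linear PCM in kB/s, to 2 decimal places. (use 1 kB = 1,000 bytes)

120.00 kB/s

Bit rate = 60,000 × 8 × 2 = 960,000 bits/s.
960,000 / 8 = 120,000 B/s = 120.00 kB/s.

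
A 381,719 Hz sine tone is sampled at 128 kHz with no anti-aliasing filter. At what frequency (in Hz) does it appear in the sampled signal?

Nyquist = 128,000/2 = 64,000 Hz; 381,719 Hz exceeds it.
Alias = |381,719 − 3×128,000| = |381,719 − 384,000| = 2,281 Hz.

2,281 Hz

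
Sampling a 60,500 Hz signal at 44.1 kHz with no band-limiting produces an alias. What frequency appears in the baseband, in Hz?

16,400 Hz

Nyquist = 44,100/2 = 22,050 Hz; 60,500 Hz exceeds it.
Alias = |60,500 − 1×44,100| = |60,500 − 44,100| = 16,400 Hz.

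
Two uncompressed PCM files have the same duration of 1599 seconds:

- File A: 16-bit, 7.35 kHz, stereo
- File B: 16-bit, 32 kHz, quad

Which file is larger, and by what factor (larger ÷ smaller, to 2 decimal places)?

File B, by a factor of 8.71

File A: 7,350 × 2 × 2 = 29,400 bytes/s.
File B: 32,000 × 2 × 4 = 256,000 bytes/s.
File B is larger; ratio = 409,344,000 / 47,010,600 = 8.71.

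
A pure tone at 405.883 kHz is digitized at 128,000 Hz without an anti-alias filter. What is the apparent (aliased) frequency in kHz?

21.883 kHz

Nyquist = 128,000/2 = 64,000 Hz; 405,883 Hz exceeds it.
Alias = |405,883 − 3×128,000| = |405,883 − 384,000| = 21,883 Hz = 21.883 kHz.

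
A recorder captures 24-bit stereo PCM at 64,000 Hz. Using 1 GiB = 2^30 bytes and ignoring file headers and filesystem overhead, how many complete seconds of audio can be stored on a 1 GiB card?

Uncompressed byte rate = 64,000 × 3 × 2 = 384,000 bytes/s.
Capacity = 1 × 1,073,741,824 = 1,073,741,824 bytes.
1,073,741,824 / 384,000 ≈ 2796.2 s → 2,796 seconds.

2,796 seconds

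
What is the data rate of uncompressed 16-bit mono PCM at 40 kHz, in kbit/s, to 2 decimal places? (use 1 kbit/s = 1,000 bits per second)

Bit rate = 40,000 × 16 × 1 = 640,000 bits/s.
= 640.00 kbit/s.

640.00 kbit/s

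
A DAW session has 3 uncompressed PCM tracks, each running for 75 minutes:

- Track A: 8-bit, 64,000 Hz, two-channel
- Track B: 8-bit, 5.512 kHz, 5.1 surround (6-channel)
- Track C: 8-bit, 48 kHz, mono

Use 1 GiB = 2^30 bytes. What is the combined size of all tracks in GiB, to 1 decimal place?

0.9 GiB

75 minutes = 4,500 s.
Track A: 64,000 × 4,500 × 1 × 2 = 576,000,000 bytes.
Track B: 5,512 × 4,500 × 1 × 6 = 148,824,000 bytes.
Track C: 48,000 × 4,500 × 1 × 1 = 216,000,000 bytes.
Total = 940,824,000 bytes = 0.9 GiB.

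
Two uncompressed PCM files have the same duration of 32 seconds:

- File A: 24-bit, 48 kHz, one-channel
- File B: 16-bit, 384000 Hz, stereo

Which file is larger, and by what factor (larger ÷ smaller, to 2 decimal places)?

File A: 48,000 × 3 × 1 = 144,000 bytes/s.
File B: 384,000 × 2 × 2 = 1,536,000 bytes/s.
File B is larger; ratio = 49,152,000 / 4,608,000 = 10.67.

File B, by a factor of 10.67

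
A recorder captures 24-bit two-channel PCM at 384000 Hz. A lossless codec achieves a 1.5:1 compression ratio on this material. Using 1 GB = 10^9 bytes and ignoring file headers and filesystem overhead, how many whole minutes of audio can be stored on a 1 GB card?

10 minutes

Uncompressed byte rate = 384,000 × 3 × 2 = 2,304,000 bytes/s.
After 1.5:1 compression, effective rate ≈ 1536000 bytes/s.
Capacity = 1 × 1,000,000,000 = 1,000,000,000 bytes.
1,000,000,000 / effective rate ≈ 651.04 s → 10 minutes.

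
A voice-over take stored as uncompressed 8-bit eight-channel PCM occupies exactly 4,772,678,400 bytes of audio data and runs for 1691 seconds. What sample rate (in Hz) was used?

352,800 Hz

Bytes = sample_rate × seconds × bytes_per_sample × channels.
sample_rate = 4,772,678,400 / (1,691 × 1 × 8) = 4,772,678,400 / 13,528 = 352,800 Hz.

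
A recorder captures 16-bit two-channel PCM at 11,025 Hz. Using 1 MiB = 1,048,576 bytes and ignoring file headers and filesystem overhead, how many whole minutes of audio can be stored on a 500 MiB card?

198 minutes

Uncompressed byte rate = 11,025 × 2 × 2 = 44,100 bytes/s.
Capacity = 500 × 1,048,576 = 524,288,000 bytes.
524,288,000 / 44,100 ≈ 11888.62 s → 198 minutes.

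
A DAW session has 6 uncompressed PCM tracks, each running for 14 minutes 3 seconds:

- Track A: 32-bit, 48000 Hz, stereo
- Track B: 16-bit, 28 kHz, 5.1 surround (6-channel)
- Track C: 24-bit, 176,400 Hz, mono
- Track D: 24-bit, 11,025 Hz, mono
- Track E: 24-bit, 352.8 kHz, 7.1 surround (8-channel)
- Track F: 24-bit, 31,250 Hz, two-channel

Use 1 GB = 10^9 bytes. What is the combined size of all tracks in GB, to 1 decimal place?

8.4 GB

14 minutes 3 seconds = 843 s.
Track A: 48,000 × 843 × 4 × 2 = 323,712,000 bytes.
Track B: 28,000 × 843 × 2 × 6 = 283,248,000 bytes.
Track C: 176,400 × 843 × 3 × 1 = 446,115,600 bytes.
Track D: 11,025 × 843 × 3 × 1 = 27,882,225 bytes.
Track E: 352,800 × 843 × 3 × 8 = 7,137,849,600 bytes.
Track F: 31,250 × 843 × 3 × 2 = 158,062,500 bytes.
Total = 8,376,869,925 bytes = 8.4 GB.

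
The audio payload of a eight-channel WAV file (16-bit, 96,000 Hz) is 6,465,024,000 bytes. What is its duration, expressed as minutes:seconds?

Byte rate = 96,000 × 2 × 8 = 1,536,000 bytes/s.
Duration = 6,465,024,000 / 1,536,000 = 4,209 s.
4,209 s = 70:09.

70:09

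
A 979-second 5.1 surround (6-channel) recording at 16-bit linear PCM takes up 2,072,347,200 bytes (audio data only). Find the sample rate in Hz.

176,400 Hz

Bytes = sample_rate × seconds × bytes_per_sample × channels.
sample_rate = 2,072,347,200 / (979 × 2 × 6) = 2,072,347,200 / 11,748 = 176,400 Hz.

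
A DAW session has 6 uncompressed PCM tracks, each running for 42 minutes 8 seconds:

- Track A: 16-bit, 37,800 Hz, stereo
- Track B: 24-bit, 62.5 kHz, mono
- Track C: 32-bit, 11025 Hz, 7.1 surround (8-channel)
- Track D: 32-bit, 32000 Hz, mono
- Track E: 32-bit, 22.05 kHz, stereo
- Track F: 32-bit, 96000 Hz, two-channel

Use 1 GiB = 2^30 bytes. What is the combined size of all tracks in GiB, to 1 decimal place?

4.2 GiB

42 minutes 8 seconds = 2,528 s.
Track A: 37,800 × 2,528 × 2 × 2 = 382,233,600 bytes.
Track B: 62,500 × 2,528 × 3 × 1 = 474,000,000 bytes.
Track C: 11,025 × 2,528 × 4 × 8 = 891,878,400 bytes.
Track D: 32,000 × 2,528 × 4 × 1 = 323,584,000 bytes.
Track E: 22,050 × 2,528 × 4 × 2 = 445,939,200 bytes.
Track F: 96,000 × 2,528 × 4 × 2 = 1,941,504,000 bytes.
Total = 4,459,139,200 bytes = 4.2 GiB.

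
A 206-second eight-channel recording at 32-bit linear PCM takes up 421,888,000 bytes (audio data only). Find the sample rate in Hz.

Bytes = sample_rate × seconds × bytes_per_sample × channels.
sample_rate = 421,888,000 / (206 × 4 × 8) = 421,888,000 / 6,592 = 64,000 Hz.

64,000 Hz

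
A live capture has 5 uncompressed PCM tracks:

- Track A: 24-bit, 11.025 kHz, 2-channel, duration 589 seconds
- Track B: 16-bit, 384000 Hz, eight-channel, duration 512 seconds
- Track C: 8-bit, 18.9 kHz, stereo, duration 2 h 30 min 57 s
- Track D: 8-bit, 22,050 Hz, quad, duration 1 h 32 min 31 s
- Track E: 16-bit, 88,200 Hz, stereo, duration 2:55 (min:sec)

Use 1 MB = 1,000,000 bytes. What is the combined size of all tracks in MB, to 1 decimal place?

Track A: 11,025 × 589 × 3 × 2 = 38,962,350 bytes.
Track B: 384,000 × 512 × 2 × 8 = 3,145,728,000 bytes.
Track C: 2 h 30 min 57 s = 9,057 s; 18,900 × 9,057 × 1 × 2 = 342,354,600 bytes.
Track D: 1 h 32 min 31 s = 5,551 s; 22,050 × 5,551 × 1 × 4 = 489,598,200 bytes.
Track E: 2:55 (min:sec) = 175 s; 88,200 × 175 × 2 × 2 = 61,740,000 bytes.
Total = 4,078,383,150 bytes = 4078.4 MB.

4078.4 MB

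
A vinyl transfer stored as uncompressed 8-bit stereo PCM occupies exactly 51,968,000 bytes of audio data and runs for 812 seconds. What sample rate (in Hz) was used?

32,000 Hz

Bytes = sample_rate × seconds × bytes_per_sample × channels.
sample_rate = 51,968,000 / (812 × 1 × 2) = 51,968,000 / 1,624 = 32,000 Hz.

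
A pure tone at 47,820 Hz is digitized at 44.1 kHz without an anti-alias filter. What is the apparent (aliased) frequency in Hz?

3,720 Hz

Nyquist = 44,100/2 = 22,050 Hz; 47,820 Hz exceeds it.
Alias = |47,820 − 1×44,100| = |47,820 − 44,100| = 3,720 Hz.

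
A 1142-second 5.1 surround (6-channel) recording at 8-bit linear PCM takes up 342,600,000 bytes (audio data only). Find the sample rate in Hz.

50,000 Hz

Bytes = sample_rate × seconds × bytes_per_sample × channels.
sample_rate = 342,600,000 / (1,142 × 1 × 6) = 342,600,000 / 6,852 = 50,000 Hz.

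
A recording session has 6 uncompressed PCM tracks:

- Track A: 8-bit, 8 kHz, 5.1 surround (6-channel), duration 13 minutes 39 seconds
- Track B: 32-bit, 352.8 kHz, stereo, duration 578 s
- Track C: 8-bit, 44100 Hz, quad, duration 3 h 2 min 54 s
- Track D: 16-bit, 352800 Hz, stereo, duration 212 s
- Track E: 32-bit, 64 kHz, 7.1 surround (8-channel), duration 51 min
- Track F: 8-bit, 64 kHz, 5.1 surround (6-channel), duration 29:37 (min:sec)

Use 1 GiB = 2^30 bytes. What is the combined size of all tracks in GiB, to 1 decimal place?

Track A: 13 minutes 39 seconds = 819 s; 8,000 × 819 × 1 × 6 = 39,312,000 bytes.
Track B: 352,800 × 578 × 4 × 2 = 1,631,347,200 bytes.
Track C: 3 h 2 min 54 s = 10,974 s; 44,100 × 10,974 × 1 × 4 = 1,935,813,600 bytes.
Track D: 352,800 × 212 × 2 × 2 = 299,174,400 bytes.
Track E: 51 min = 3,060 s; 64,000 × 3,060 × 4 × 8 = 6,266,880,000 bytes.
Track F: 29:37 (min:sec) = 1,777 s; 64,000 × 1,777 × 1 × 6 = 682,368,000 bytes.
Total = 10,854,895,200 bytes = 10.1 GiB.

10.1 GiB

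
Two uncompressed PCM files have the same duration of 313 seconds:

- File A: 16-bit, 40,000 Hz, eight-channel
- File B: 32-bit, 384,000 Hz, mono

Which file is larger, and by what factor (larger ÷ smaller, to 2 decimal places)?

File A: 40,000 × 2 × 8 = 640,000 bytes/s.
File B: 384,000 × 4 × 1 = 1,536,000 bytes/s.
File B is larger; ratio = 480,768,000 / 200,320,000 = 2.40.

File B, by a factor of 2.40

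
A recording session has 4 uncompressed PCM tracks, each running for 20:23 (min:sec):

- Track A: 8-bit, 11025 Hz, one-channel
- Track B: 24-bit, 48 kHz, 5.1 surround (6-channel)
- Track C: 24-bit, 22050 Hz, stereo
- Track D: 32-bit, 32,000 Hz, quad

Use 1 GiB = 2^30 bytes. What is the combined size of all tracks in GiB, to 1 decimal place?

1.7 GiB

20:23 (min:sec) = 1,223 s.
Track A: 11,025 × 1,223 × 1 × 1 = 13,483,575 bytes.
Track B: 48,000 × 1,223 × 3 × 6 = 1,056,672,000 bytes.
Track C: 22,050 × 1,223 × 3 × 2 = 161,802,900 bytes.
Track D: 32,000 × 1,223 × 4 × 4 = 626,176,000 bytes.
Total = 1,858,134,475 bytes = 1.7 GiB.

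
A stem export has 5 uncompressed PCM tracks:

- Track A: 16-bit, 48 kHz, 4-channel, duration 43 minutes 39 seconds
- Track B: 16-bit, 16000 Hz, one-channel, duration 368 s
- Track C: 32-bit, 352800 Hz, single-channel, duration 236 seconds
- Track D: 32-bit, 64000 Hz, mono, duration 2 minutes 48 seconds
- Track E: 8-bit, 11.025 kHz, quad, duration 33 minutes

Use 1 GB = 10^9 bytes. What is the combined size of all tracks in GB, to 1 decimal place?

1.5 GB

Track A: 43 minutes 39 seconds = 2,619 s; 48,000 × 2,619 × 2 × 4 = 1,005,696,000 bytes.
Track B: 16,000 × 368 × 2 × 1 = 11,776,000 bytes.
Track C: 352,800 × 236 × 4 × 1 = 333,043,200 bytes.
Track D: 2 minutes 48 seconds = 168 s; 64,000 × 168 × 4 × 1 = 43,008,000 bytes.
Track E: 33 minutes = 1,980 s; 11,025 × 1,980 × 1 × 4 = 87,318,000 bytes.
Total = 1,480,841,200 bytes = 1.5 GB.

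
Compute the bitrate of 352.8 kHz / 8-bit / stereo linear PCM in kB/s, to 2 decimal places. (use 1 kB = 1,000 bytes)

705.60 kB/s

Bit rate = 352,800 × 8 × 2 = 5,644,800 bits/s.
5,644,800 / 8 = 705,600 B/s = 705.60 kB/s.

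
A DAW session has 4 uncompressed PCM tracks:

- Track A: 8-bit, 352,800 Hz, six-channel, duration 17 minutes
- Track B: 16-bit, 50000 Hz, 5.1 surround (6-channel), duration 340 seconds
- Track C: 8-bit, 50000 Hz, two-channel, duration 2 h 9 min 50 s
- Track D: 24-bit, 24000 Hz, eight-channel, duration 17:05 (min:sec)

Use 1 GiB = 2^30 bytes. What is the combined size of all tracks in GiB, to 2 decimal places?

3.48 GiB

Track A: 17 minutes = 1,020 s; 352,800 × 1,020 × 1 × 6 = 2,159,136,000 bytes.
Track B: 50,000 × 340 × 2 × 6 = 204,000,000 bytes.
Track C: 2 h 9 min 50 s = 7,790 s; 50,000 × 7,790 × 1 × 2 = 779,000,000 bytes.
Track D: 17:05 (min:sec) = 1,025 s; 24,000 × 1,025 × 3 × 8 = 590,400,000 bytes.
Total = 3,732,536,000 bytes = 3.48 GiB.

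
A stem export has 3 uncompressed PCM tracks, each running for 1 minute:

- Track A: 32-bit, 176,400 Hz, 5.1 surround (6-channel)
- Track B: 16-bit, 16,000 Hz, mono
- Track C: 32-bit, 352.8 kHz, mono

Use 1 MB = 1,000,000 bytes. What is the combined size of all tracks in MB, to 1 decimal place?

340.6 MB

1 minute = 60 s.
Track A: 176,400 × 60 × 4 × 6 = 254,016,000 bytes.
Track B: 16,000 × 60 × 2 × 1 = 1,920,000 bytes.
Track C: 352,800 × 60 × 4 × 1 = 84,672,000 bytes.
Total = 340,608,000 bytes = 340.6 MB.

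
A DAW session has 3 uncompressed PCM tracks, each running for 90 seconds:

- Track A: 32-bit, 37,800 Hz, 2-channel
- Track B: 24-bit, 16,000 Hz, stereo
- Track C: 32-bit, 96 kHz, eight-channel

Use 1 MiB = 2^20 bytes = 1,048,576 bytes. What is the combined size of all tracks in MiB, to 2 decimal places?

Track A: 37,800 × 90 × 4 × 2 = 27,216,000 bytes.
Track B: 16,000 × 90 × 3 × 2 = 8,640,000 bytes.
Track C: 96,000 × 90 × 4 × 8 = 276,480,000 bytes.
Total = 312,336,000 bytes = 297.87 MiB.

297.87 MiB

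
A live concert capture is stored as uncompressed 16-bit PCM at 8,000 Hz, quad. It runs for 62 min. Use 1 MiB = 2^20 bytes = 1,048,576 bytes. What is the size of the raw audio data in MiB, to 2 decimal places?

Duration = 62 min = 3,720 s.
Bytes = 8,000 samples/s × 3,720 s × 2 bytes/sample × 4 ch = 238,080,000 bytes.
238,080,000 / 1,048,576 = 227.05 MiB.

227.05 MiB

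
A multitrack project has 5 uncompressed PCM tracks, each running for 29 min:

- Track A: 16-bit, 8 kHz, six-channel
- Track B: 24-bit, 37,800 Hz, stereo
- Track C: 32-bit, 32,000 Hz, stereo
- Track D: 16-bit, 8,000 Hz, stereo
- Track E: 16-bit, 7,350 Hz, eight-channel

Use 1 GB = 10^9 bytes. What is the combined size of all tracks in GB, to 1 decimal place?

1.3 GB

29 min = 1,740 s.
Track A: 8,000 × 1,740 × 2 × 6 = 167,040,000 bytes.
Track B: 37,800 × 1,740 × 3 × 2 = 394,632,000 bytes.
Track C: 32,000 × 1,740 × 4 × 2 = 445,440,000 bytes.
Track D: 8,000 × 1,740 × 2 × 2 = 55,680,000 bytes.
Track E: 7,350 × 1,740 × 2 × 8 = 204,624,000 bytes.
Total = 1,267,416,000 bytes = 1.3 GB.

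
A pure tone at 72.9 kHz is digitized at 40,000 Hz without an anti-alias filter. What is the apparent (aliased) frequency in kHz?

Nyquist = 40,000/2 = 20,000 Hz; 72,900 Hz exceeds it.
Alias = |72,900 − 2×40,000| = |72,900 − 80,000| = 7,100 Hz = 7.1 kHz.

7.1 kHz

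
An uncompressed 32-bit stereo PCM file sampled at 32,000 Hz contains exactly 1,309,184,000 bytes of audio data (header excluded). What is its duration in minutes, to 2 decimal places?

Byte rate = 32,000 × 4 × 2 = 256,000 bytes/s.
Duration = 1,309,184,000 / 256,000 = 5,114 s.
5,114 s / 60 = 85.23 minutes.

85.23 minutes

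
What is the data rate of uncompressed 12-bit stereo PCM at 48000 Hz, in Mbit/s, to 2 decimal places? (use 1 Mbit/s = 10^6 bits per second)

1.15 Mbit/s

Bit rate = 48,000 × 12 × 2 = 1,152,000 bits/s.
= 1.15 Mbit/s.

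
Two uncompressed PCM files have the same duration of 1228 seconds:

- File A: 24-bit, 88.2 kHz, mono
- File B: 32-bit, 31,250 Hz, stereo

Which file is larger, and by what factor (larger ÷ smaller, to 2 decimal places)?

File A, by a factor of 1.06

File A: 88,200 × 3 × 1 = 264,600 bytes/s.
File B: 31,250 × 4 × 2 = 250,000 bytes/s.
File A is larger; ratio = 324,928,800 / 307,000,000 = 1.06.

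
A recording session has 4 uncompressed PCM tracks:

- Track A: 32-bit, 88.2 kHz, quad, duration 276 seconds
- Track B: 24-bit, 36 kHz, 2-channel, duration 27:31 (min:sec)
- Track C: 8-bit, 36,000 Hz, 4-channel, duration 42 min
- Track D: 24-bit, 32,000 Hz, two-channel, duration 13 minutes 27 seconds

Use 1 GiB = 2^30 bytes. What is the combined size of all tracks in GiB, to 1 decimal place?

Track A: 88,200 × 276 × 4 × 4 = 389,491,200 bytes.
Track B: 27:31 (min:sec) = 1,651 s; 36,000 × 1,651 × 3 × 2 = 356,616,000 bytes.
Track C: 42 min = 2,520 s; 36,000 × 2,520 × 1 × 4 = 362,880,000 bytes.
Track D: 13 minutes 27 seconds = 807 s; 32,000 × 807 × 3 × 2 = 154,944,000 bytes.
Total = 1,263,931,200 bytes = 1.2 GiB.

1.2 GiB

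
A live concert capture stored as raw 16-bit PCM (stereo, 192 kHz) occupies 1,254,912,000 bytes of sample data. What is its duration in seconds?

Byte rate = 192,000 × 2 × 2 = 768,000 bytes/s.
Duration = 1,254,912,000 / 768,000 = 1,634 s.

1,634 seconds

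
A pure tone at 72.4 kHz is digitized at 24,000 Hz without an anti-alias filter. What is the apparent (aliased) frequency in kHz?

0.4 kHz

Nyquist = 24,000/2 = 12,000 Hz; 72,400 Hz exceeds it.
Alias = |72,400 − 3×24,000| = |72,400 − 72,000| = 400 Hz = 0.4 kHz.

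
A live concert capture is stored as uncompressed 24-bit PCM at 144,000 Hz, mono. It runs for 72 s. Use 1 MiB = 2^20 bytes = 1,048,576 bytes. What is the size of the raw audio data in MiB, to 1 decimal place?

29.7 MiB

Bytes = 144,000 samples/s × 72 s × 3 bytes/sample × 1 ch = 31,104,000 bytes.
31,104,000 / 1,048,576 = 29.7 MiB.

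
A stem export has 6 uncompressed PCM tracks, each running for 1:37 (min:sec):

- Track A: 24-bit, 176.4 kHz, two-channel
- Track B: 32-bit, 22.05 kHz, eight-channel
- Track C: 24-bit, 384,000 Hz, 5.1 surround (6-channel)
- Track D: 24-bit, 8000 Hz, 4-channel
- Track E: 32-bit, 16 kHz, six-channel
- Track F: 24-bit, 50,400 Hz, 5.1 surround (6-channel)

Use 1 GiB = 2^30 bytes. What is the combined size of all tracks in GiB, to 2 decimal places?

1:37 (min:sec) = 97 s.
Track A: 176,400 × 97 × 3 × 2 = 102,664,800 bytes.
Track B: 22,050 × 97 × 4 × 8 = 68,443,200 bytes.
Track C: 384,000 × 97 × 3 × 6 = 670,464,000 bytes.
Track D: 8,000 × 97 × 3 × 4 = 9,312,000 bytes.
Track E: 16,000 × 97 × 4 × 6 = 37,248,000 bytes.
Track F: 50,400 × 97 × 3 × 6 = 87,998,400 bytes.
Total = 976,130,400 bytes = 0.91 GiB.

0.91 GiB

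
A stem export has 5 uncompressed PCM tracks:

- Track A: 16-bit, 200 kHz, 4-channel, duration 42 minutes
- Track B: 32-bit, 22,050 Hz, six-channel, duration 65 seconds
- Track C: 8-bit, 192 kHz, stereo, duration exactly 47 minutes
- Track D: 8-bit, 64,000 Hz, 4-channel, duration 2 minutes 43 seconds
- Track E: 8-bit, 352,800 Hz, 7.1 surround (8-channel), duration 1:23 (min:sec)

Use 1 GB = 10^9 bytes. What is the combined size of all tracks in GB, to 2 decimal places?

5.43 GB

Track A: 42 minutes = 2,520 s; 200,000 × 2,520 × 2 × 4 = 4,032,000,000 bytes.
Track B: 22,050 × 65 × 4 × 6 = 34,398,000 bytes.
Track C: exactly 47 minutes = 2,820 s; 192,000 × 2,820 × 1 × 2 = 1,082,880,000 bytes.
Track D: 2 minutes 43 seconds = 163 s; 64,000 × 163 × 1 × 4 = 41,728,000 bytes.
Track E: 1:23 (min:sec) = 83 s; 352,800 × 83 × 1 × 8 = 234,259,200 bytes.
Total = 5,425,265,200 bytes = 5.43 GB.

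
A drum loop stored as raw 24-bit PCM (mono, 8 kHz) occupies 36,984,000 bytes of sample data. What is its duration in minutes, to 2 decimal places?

25.68 minutes

Byte rate = 8,000 × 3 × 1 = 24,000 bytes/s.
Duration = 36,984,000 / 24,000 = 1,541 s.
1,541 s / 60 = 25.68 minutes.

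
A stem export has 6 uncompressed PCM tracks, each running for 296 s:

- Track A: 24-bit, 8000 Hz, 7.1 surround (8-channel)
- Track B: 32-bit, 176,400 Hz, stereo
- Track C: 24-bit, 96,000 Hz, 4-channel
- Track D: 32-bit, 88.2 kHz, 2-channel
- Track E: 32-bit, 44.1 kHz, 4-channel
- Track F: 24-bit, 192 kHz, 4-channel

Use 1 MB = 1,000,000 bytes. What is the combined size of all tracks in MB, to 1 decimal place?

1915.2 MB

Track A: 8,000 × 296 × 3 × 8 = 56,832,000 bytes.
Track B: 176,400 × 296 × 4 × 2 = 417,715,200 bytes.
Track C: 96,000 × 296 × 3 × 4 = 340,992,000 bytes.
Track D: 88,200 × 296 × 4 × 2 = 208,857,600 bytes.
Track E: 44,100 × 296 × 4 × 4 = 208,857,600 bytes.
Track F: 192,000 × 296 × 3 × 4 = 681,984,000 bytes.
Total = 1,915,238,400 bytes = 1915.2 MB.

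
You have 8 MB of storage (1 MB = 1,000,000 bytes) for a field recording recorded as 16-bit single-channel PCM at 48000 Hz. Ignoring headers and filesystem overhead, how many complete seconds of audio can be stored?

Uncompressed byte rate = 48,000 × 2 × 1 = 96,000 bytes/s.
Capacity = 8 × 1,000,000 = 8,000,000 bytes.
8,000,000 / 96,000 ≈ 83.33 s → 83 seconds.

83 seconds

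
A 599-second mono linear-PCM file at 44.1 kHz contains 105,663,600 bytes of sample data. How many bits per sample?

32 bits

Bytes per sample = 105,663,600 / (44,100 × 599 × 1) = 105,663,600 / 26,415,900 = 4.
Bit depth = 4 × 8 = 32 bits.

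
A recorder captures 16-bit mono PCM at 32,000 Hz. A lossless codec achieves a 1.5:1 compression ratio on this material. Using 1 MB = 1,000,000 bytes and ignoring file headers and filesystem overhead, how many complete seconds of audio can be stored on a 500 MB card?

Uncompressed byte rate = 32,000 × 2 × 1 = 64,000 bytes/s.
After 1.5:1 compression, effective rate ≈ 42666.67 bytes/s.
Capacity = 500 × 1,000,000 = 500,000,000 bytes.
500,000,000 / effective rate ≈ 11718.75 s → 11,718 seconds.

11,718 seconds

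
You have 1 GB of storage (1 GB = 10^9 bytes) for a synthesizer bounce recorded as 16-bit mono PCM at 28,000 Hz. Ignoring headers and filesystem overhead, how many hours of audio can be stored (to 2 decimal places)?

4.96 hours

Uncompressed byte rate = 28,000 × 2 × 1 = 56,000 bytes/s.
Capacity = 1 × 1,000,000,000 = 1,000,000,000 bytes.
1,000,000,000 / 56,000 ≈ 17857.14 s → 4.96 hours.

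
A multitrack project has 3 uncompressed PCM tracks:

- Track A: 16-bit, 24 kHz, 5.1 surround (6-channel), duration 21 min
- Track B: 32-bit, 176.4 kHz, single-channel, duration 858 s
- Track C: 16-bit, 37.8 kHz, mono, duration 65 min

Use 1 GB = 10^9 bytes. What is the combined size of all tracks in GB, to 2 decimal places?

1.26 GB

Track A: 21 min = 1,260 s; 24,000 × 1,260 × 2 × 6 = 362,880,000 bytes.
Track B: 176,400 × 858 × 4 × 1 = 605,404,800 bytes.
Track C: 65 min = 3,900 s; 37,800 × 3,900 × 2 × 1 = 294,840,000 bytes.
Total = 1,263,124,800 bytes = 1.26 GB.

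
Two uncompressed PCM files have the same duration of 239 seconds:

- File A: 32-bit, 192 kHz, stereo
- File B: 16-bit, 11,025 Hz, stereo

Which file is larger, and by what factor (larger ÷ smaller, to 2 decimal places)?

File A: 192,000 × 4 × 2 = 1,536,000 bytes/s.
File B: 11,025 × 2 × 2 = 44,100 bytes/s.
File A is larger; ratio = 367,104,000 / 10,539,900 = 34.83.

File A, by a factor of 34.83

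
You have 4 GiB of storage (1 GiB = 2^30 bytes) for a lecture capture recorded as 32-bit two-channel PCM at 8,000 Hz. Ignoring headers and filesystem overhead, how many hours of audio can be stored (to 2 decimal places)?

18.64 hours

Uncompressed byte rate = 8,000 × 4 × 2 = 64,000 bytes/s.
Capacity = 4 × 1,073,741,824 = 4,294,967,296 bytes.
4,294,967,296 / 64,000 ≈ 67108.86 s → 18.64 hours.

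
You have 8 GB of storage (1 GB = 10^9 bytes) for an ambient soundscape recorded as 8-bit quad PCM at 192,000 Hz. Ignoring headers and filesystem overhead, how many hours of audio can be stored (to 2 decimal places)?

Uncompressed byte rate = 192,000 × 1 × 4 = 768,000 bytes/s.
Capacity = 8 × 1,000,000,000 = 8,000,000,000 bytes.
8,000,000,000 / 768,000 ≈ 10416.67 s → 2.89 hours.

2.89 hours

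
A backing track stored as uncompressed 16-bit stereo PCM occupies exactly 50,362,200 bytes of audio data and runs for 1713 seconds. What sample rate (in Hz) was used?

7,350 Hz

Bytes = sample_rate × seconds × bytes_per_sample × channels.
sample_rate = 50,362,200 / (1,713 × 2 × 2) = 50,362,200 / 6,852 = 7,350 Hz.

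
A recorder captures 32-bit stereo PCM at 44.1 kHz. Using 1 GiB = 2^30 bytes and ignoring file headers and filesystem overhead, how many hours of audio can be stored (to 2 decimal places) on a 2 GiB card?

Uncompressed byte rate = 44,100 × 4 × 2 = 352,800 bytes/s.
Capacity = 2 × 1,073,741,824 = 2,147,483,648 bytes.
2,147,483,648 / 352,800 ≈ 6086.97 s → 1.69 hours.

1.69 hours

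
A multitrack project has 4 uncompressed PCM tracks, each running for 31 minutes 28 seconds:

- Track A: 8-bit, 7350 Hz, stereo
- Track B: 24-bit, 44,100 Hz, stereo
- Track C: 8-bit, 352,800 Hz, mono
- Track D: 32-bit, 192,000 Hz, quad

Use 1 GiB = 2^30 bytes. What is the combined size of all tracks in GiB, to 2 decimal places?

31 minutes 28 seconds = 1,888 s.
Track A: 7,350 × 1,888 × 1 × 2 = 27,753,600 bytes.
Track B: 44,100 × 1,888 × 3 × 2 = 499,564,800 bytes.
Track C: 352,800 × 1,888 × 1 × 1 = 666,086,400 bytes.
Track D: 192,000 × 1,888 × 4 × 4 = 5,799,936,000 bytes.
Total = 6,993,340,800 bytes = 6.51 GiB.

6.51 GiB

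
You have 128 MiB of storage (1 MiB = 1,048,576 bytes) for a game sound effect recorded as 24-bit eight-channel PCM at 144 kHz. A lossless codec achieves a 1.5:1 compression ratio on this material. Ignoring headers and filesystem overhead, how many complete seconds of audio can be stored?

58 seconds

Uncompressed byte rate = 144,000 × 3 × 8 = 3,456,000 bytes/s.
After 1.5:1 compression, effective rate ≈ 2304000 bytes/s.
Capacity = 128 × 1,048,576 = 134,217,728 bytes.
134,217,728 / effective rate ≈ 58.25 s → 58 seconds.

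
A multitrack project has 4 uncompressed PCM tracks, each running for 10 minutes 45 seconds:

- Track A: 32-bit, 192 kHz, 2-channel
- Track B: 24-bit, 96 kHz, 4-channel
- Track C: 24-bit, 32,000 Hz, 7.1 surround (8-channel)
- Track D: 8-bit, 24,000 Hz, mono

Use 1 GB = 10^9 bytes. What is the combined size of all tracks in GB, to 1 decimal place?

2.2 GB

10 minutes 45 seconds = 645 s.
Track A: 192,000 × 645 × 4 × 2 = 990,720,000 bytes.
Track B: 96,000 × 645 × 3 × 4 = 743,040,000 bytes.
Track C: 32,000 × 645 × 3 × 8 = 495,360,000 bytes.
Track D: 24,000 × 645 × 1 × 1 = 15,480,000 bytes.
Total = 2,244,600,000 bytes = 2.2 GB.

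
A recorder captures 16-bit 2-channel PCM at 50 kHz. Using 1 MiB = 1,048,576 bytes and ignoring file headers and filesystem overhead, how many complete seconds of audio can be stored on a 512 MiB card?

Uncompressed byte rate = 50,000 × 2 × 2 = 200,000 bytes/s.
Capacity = 512 × 1,048,576 = 536,870,912 bytes.
536,870,912 / 200,000 ≈ 2684.35 s → 2,684 seconds.

2,684 seconds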